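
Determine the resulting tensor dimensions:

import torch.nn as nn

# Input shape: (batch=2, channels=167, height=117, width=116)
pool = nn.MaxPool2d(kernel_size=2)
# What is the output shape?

Input shape: (2, 167, 117, 116)
Output shape: (2, 167, 58, 58)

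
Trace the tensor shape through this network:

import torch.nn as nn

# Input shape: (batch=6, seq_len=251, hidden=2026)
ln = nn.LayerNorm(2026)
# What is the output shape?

Input shape: (6, 251, 2026)
Output shape: (6, 251, 2026)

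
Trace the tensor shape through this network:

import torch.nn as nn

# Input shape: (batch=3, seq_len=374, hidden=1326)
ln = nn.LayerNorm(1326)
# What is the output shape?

Input shape: (3, 374, 1326)
Output shape: (3, 374, 1326)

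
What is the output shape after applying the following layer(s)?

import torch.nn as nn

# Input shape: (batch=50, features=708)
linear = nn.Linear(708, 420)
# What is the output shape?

Input shape: (50, 708)
Output shape: (50, 420)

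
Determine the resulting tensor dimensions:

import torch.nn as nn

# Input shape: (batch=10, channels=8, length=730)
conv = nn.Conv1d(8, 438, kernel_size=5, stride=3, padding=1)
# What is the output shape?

Input shape: (10, 8, 730)
Output shape: (10, 438, 243)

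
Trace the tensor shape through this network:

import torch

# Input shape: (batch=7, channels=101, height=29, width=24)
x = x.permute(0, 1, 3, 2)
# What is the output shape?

Input shape: (7, 101, 29, 24)
Output shape: (7, 101, 24, 29)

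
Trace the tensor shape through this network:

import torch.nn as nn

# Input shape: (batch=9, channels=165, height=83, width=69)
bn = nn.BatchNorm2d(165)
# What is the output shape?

Input shape: (9, 165, 83, 69)
Output shape: (9, 165, 83, 69)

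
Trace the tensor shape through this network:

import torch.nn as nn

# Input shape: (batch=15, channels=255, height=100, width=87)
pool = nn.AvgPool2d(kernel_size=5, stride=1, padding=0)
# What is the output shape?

Input shape: (15, 255, 100, 87)
Output shape: (15, 255, 96, 83)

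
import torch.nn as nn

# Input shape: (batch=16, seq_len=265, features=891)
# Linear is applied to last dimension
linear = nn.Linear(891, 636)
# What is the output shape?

Input shape: (16, 265, 891)
Output shape: (16, 265, 636)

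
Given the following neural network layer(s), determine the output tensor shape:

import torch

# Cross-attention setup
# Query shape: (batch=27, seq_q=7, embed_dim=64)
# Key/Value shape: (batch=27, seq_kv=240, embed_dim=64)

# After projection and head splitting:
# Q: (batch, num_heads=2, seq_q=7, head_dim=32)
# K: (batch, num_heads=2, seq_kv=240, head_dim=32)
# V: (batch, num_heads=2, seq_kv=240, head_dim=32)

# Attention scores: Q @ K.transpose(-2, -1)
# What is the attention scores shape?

Input shape: (27, 7, 64)
Output shape: (27, 2, 7, 240)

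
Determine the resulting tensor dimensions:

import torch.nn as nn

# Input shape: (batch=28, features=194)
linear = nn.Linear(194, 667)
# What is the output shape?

Input shape: (28, 194)
Output shape: (28, 667)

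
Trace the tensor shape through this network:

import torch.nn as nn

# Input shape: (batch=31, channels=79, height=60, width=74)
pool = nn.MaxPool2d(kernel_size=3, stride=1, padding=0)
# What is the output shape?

Input shape: (31, 79, 60, 74)
Output shape: (31, 79, 58, 72)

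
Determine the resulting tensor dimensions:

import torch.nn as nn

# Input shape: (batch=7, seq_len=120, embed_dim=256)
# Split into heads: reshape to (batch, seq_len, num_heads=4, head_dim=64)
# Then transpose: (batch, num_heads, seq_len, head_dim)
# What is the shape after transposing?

Input shape: (7, 120, 256)
  -> after reshape: (7, 120, 4, 64)
Output shape: (7, 4, 120, 64)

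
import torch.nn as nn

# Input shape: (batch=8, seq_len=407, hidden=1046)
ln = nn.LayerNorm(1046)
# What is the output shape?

Input shape: (8, 407, 1046)
Output shape: (8, 407, 1046)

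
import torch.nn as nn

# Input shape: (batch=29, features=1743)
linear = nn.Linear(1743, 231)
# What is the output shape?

Input shape: (29, 1743)
Output shape: (29, 231)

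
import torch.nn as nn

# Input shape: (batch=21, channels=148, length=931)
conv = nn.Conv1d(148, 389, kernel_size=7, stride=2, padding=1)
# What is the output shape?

Input shape: (21, 148, 931)
Output shape: (21, 389, 464)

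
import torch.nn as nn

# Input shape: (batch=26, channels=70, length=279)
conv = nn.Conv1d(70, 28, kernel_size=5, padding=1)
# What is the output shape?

Input shape: (26, 70, 279)
Output shape: (26, 28, 277)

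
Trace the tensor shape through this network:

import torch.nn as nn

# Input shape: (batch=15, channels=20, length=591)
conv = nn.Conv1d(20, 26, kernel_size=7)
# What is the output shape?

Input shape: (15, 20, 591)
Output shape: (15, 26, 585)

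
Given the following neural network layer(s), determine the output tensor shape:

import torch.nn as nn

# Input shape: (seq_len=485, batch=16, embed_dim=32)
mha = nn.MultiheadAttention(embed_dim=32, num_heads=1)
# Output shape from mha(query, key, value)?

Input shape: (485, 16, 32)
Output shape: (485, 16, 32)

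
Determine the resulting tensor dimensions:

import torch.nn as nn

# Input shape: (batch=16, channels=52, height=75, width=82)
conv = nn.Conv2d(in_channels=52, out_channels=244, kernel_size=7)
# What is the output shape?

Input shape: (16, 52, 75, 82)
Output shape: (16, 244, 69, 76)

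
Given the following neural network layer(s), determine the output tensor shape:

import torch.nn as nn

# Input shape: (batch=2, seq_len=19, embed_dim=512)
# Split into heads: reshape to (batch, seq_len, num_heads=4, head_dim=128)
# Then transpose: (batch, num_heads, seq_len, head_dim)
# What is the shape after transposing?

Input shape: (2, 19, 512)
  -> after reshape: (2, 19, 4, 128)
Output shape: (2, 4, 19, 128)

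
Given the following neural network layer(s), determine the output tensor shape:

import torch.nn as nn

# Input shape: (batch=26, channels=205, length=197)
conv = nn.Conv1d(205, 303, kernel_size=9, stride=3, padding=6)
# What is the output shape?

Input shape: (26, 205, 197)
Output shape: (26, 303, 67)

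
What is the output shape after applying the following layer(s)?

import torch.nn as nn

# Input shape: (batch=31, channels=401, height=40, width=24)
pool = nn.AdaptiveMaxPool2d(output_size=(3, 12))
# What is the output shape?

Input shape: (31, 401, 40, 24)
Output shape: (31, 401, 3, 12)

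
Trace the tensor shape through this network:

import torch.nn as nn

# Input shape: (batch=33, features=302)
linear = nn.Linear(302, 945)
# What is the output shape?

Input shape: (33, 302)
Output shape: (33, 945)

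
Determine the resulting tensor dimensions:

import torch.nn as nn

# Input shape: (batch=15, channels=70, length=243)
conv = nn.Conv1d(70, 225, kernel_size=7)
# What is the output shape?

Input shape: (15, 70, 243)
Output shape: (15, 225, 237)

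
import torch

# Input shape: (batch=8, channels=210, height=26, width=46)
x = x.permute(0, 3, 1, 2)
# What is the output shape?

Input shape: (8, 210, 26, 46)
Output shape: (8, 46, 210, 26)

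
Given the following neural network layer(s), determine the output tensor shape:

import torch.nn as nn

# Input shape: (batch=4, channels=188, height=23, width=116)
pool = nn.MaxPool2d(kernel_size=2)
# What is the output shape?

Input shape: (4, 188, 23, 116)
Output shape: (4, 188, 11, 58)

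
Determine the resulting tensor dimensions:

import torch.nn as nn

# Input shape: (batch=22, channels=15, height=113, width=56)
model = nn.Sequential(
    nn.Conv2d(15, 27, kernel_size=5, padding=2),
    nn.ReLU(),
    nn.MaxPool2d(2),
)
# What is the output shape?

Input shape: (22, 15, 113, 56)
  -> after Conv2d: (22, 27, 113, 56)
  -> after ReLU: (22, 27, 113, 56)
Output shape: (22, 27, 56, 28)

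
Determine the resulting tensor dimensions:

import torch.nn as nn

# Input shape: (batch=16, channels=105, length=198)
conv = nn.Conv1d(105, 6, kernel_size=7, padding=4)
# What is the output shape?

Input shape: (16, 105, 198)
Output shape: (16, 6, 200)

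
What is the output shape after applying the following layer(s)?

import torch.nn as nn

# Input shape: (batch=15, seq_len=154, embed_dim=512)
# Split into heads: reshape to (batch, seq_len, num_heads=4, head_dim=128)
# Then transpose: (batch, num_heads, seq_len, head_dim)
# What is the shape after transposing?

Input shape: (15, 154, 512)
  -> after reshape: (15, 154, 4, 128)
Output shape: (15, 4, 154, 128)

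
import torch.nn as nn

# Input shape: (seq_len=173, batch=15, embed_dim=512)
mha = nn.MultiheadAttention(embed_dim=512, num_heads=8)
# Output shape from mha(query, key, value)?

Input shape: (173, 15, 512)
Output shape: (173, 15, 512)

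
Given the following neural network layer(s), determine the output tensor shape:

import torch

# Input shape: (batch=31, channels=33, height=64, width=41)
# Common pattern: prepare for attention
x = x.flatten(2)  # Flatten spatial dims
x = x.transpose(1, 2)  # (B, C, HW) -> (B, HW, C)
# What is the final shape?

Input shape: (31, 33, 64, 41)
  -> after flatten(2): (31, 33, 2624)
Output shape: (31, 2624, 33)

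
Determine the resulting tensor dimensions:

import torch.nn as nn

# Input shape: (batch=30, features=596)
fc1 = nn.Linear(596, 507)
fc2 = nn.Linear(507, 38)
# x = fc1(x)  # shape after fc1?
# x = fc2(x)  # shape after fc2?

Input shape: (30, 596)
  -> after fc1: (30, 507)
Output shape: (30, 38)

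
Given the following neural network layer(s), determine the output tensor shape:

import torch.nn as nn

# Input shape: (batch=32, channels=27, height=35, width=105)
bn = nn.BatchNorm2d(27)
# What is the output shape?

Input shape: (32, 27, 35, 105)
Output shape: (32, 27, 35, 105)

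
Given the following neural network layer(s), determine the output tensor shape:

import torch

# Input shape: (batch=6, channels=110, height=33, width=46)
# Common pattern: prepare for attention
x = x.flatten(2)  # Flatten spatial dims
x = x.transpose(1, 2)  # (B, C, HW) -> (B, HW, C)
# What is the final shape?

Input shape: (6, 110, 33, 46)
  -> after flatten(2): (6, 110, 1518)
Output shape: (6, 1518, 110)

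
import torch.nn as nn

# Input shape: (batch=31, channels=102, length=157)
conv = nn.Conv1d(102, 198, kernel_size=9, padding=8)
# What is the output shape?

Input shape: (31, 102, 157)
Output shape: (31, 198, 165)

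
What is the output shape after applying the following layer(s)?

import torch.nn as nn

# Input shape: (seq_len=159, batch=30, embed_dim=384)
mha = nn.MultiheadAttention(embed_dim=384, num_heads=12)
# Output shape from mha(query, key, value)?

Input shape: (159, 30, 384)
Output shape: (159, 30, 384)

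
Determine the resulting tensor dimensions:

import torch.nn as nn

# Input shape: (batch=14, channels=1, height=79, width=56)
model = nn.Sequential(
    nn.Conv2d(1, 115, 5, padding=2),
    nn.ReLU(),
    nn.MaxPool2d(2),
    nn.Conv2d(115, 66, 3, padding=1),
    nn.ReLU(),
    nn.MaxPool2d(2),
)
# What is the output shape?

Input shape: (14, 1, 79, 56)
  -> after first Conv2d: (14, 115, 79, 56)
  -> after first MaxPool2d: (14, 115, 39, 28)
  -> after second Conv2d: (14, 66, 39, 28)
Output shape: (14, 66, 19, 14)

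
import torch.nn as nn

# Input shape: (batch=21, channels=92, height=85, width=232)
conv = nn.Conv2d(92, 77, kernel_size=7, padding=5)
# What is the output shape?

Input shape: (21, 92, 85, 232)
Output shape: (21, 77, 89, 236)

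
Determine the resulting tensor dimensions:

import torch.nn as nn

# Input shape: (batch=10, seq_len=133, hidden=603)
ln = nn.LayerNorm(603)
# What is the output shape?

Input shape: (10, 133, 603)
Output shape: (10, 133, 603)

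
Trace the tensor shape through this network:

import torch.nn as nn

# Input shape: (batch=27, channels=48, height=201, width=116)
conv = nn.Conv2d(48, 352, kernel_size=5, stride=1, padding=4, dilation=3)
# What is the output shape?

Input shape: (27, 48, 201, 116)
Output shape: (27, 352, 197, 112)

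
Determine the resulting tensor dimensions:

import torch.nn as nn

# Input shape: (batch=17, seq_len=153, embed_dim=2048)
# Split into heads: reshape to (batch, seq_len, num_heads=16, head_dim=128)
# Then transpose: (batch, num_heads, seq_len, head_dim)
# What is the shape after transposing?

Input shape: (17, 153, 2048)
  -> after reshape: (17, 153, 16, 128)
Output shape: (17, 16, 153, 128)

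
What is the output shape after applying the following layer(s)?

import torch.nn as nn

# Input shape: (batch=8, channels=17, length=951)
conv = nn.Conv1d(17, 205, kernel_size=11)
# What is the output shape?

Input shape: (8, 17, 951)
Output shape: (8, 205, 941)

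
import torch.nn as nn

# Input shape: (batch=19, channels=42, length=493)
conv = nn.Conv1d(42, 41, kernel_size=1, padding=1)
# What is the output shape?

Input shape: (19, 42, 493)
Output shape: (19, 41, 495)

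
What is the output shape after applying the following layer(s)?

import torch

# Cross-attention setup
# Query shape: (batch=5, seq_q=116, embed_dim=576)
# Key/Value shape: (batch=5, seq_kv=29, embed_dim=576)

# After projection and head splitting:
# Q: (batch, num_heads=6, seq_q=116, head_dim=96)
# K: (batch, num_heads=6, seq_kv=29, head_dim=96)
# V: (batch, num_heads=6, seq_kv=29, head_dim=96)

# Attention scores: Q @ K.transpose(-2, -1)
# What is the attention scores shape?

Input shape: (5, 116, 576)
Output shape: (5, 6, 116, 29)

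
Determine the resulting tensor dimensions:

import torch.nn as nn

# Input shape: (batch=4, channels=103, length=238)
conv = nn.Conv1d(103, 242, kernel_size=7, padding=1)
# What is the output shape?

Input shape: (4, 103, 238)
Output shape: (4, 242, 234)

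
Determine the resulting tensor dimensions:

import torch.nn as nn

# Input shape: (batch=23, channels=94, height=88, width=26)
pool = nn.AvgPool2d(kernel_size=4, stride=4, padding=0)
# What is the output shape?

Input shape: (23, 94, 88, 26)
Output shape: (23, 94, 22, 6)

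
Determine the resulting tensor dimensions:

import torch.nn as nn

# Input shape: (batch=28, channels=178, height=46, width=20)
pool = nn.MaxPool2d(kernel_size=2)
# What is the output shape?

Input shape: (28, 178, 46, 20)
Output shape: (28, 178, 23, 10)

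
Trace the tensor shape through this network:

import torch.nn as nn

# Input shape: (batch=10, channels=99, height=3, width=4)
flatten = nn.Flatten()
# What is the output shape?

Input shape: (10, 99, 3, 4)
Output shape: (10, 1188)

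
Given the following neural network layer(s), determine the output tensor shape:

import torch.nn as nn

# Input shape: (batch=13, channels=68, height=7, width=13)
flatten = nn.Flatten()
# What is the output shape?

Input shape: (13, 68, 7, 13)
Output shape: (13, 6188)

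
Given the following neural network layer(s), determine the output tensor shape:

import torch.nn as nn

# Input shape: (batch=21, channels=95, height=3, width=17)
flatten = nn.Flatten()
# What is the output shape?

Input shape: (21, 95, 3, 17)
Output shape: (21, 4845)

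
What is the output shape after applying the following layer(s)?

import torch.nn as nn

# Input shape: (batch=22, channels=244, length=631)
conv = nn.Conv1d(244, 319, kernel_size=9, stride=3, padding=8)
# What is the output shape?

Input shape: (22, 244, 631)
Output shape: (22, 319, 213)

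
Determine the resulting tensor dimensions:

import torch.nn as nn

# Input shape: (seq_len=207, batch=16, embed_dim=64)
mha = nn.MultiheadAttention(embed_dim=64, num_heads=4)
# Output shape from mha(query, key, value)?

Input shape: (207, 16, 64)
Output shape: (207, 16, 64)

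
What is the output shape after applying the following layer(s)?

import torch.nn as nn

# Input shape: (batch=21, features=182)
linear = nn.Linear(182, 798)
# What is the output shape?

Input shape: (21, 182)
Output shape: (21, 798)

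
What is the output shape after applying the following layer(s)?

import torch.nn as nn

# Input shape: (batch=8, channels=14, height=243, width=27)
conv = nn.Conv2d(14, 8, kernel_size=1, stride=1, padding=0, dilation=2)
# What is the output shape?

Input shape: (8, 14, 243, 27)
Output shape: (8, 8, 243, 27)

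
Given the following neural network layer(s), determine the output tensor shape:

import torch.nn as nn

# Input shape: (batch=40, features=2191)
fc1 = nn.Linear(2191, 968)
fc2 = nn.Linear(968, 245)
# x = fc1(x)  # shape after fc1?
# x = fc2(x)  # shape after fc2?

Input shape: (40, 2191)
  -> after fc1: (40, 968)
Output shape: (40, 245)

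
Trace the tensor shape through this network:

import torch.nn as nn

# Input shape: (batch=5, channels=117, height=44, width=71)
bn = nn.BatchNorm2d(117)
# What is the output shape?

Input shape: (5, 117, 44, 71)
Output shape: (5, 117, 44, 71)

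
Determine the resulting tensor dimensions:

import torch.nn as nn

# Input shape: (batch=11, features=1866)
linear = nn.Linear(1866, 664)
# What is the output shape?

Input shape: (11, 1866)
Output shape: (11, 664)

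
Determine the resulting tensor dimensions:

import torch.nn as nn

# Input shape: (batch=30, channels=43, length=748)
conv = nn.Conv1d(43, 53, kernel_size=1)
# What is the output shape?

Input shape: (30, 43, 748)
Output shape: (30, 53, 748)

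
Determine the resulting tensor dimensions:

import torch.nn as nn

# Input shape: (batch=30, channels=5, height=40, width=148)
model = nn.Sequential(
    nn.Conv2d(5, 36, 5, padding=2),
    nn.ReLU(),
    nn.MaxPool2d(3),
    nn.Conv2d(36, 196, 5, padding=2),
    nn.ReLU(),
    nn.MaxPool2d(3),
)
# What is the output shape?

Input shape: (30, 5, 40, 148)
  -> after first Conv2d: (30, 36, 40, 148)
  -> after first MaxPool2d: (30, 36, 13, 49)
  -> after second Conv2d: (30, 196, 13, 49)
Output shape: (30, 196, 4, 16)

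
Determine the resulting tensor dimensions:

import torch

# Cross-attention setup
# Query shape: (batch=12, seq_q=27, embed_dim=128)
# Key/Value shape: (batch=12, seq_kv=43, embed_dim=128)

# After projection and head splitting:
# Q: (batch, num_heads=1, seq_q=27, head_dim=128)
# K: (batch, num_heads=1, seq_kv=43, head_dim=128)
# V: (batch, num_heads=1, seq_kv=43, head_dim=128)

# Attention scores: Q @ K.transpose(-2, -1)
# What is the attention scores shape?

Input shape: (12, 27, 128)
Output shape: (12, 1, 27, 43)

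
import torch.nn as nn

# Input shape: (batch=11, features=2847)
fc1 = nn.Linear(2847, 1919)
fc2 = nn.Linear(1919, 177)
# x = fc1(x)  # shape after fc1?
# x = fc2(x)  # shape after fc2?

Input shape: (11, 2847)
  -> after fc1: (11, 1919)
Output shape: (11, 177)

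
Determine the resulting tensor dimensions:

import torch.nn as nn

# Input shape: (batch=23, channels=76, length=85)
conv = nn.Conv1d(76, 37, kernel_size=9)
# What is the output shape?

Input shape: (23, 76, 85)
Output shape: (23, 37, 77)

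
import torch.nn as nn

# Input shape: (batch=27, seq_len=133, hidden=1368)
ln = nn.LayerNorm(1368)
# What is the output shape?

Input shape: (27, 133, 1368)
Output shape: (27, 133, 1368)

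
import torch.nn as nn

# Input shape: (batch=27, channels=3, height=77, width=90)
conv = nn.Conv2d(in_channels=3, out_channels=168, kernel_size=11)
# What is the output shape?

Input shape: (27, 3, 77, 90)
Output shape: (27, 168, 67, 80)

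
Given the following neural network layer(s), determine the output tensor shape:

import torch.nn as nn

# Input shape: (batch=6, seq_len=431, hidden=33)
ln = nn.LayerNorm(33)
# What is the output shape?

Input shape: (6, 431, 33)
Output shape: (6, 431, 33)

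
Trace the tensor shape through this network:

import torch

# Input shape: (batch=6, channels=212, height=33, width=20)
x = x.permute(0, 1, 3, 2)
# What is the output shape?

Input shape: (6, 212, 33, 20)
Output shape: (6, 212, 20, 33)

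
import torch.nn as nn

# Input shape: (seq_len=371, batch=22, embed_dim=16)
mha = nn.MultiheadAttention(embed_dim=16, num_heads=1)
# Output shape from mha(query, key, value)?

Input shape: (371, 22, 16)
Output shape: (371, 22, 16)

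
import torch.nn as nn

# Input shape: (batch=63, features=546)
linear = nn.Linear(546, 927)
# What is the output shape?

Input shape: (63, 546)
Output shape: (63, 927)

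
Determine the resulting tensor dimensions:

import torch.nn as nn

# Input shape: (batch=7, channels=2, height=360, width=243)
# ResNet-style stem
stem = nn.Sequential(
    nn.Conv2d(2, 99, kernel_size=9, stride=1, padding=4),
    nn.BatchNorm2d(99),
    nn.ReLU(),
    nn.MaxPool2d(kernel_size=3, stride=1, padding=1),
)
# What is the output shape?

Input shape: (7, 2, 360, 243)
  -> after Conv2d 9x9 stride=1: (7, 99, 360, 243)
Output shape: (7, 99, 360, 243)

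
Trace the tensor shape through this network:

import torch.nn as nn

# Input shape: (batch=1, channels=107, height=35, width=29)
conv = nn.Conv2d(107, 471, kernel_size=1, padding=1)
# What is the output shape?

Input shape: (1, 107, 35, 29)
Output shape: (1, 471, 37, 31)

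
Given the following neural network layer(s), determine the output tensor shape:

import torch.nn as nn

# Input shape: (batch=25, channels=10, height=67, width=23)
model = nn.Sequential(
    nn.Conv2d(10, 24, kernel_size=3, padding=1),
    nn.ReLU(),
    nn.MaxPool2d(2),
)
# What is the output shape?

Input shape: (25, 10, 67, 23)
  -> after Conv2d: (25, 24, 67, 23)
  -> after ReLU: (25, 24, 67, 23)
Output shape: (25, 24, 33, 11)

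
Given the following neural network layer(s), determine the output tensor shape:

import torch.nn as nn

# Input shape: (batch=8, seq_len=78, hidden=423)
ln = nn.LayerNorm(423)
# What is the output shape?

Input shape: (8, 78, 423)
Output shape: (8, 78, 423)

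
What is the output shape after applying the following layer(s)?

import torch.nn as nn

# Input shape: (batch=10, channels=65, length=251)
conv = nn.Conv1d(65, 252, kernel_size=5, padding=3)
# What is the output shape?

Input shape: (10, 65, 251)
Output shape: (10, 252, 253)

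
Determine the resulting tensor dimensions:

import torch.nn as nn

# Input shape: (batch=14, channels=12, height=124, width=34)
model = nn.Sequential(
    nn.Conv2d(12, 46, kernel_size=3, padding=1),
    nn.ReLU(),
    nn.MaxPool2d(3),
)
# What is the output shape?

Input shape: (14, 12, 124, 34)
  -> after Conv2d: (14, 46, 124, 34)
  -> after ReLU: (14, 46, 124, 34)
Output shape: (14, 46, 41, 11)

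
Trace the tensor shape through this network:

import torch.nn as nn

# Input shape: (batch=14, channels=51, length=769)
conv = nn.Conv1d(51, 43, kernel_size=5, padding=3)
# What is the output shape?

Input shape: (14, 51, 769)
Output shape: (14, 43, 771)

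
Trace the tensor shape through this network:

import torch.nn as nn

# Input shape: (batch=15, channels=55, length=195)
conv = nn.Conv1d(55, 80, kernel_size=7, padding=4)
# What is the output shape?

Input shape: (15, 55, 195)
Output shape: (15, 80, 197)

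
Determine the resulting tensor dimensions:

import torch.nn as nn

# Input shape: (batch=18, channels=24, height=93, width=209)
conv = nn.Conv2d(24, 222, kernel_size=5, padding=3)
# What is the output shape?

Input shape: (18, 24, 93, 209)
Output shape: (18, 222, 95, 211)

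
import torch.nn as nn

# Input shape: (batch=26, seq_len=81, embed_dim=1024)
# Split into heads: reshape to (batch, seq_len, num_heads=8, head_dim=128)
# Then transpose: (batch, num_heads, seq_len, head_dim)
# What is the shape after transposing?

Input shape: (26, 81, 1024)
  -> after reshape: (26, 81, 8, 128)
Output shape: (26, 8, 81, 128)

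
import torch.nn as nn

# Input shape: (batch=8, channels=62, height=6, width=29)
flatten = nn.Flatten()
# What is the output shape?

Input shape: (8, 62, 6, 29)
Output shape: (8, 10788)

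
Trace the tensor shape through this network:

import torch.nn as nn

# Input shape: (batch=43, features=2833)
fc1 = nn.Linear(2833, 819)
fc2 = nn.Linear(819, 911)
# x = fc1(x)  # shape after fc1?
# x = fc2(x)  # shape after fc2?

Input shape: (43, 2833)
  -> after fc1: (43, 819)
Output shape: (43, 911)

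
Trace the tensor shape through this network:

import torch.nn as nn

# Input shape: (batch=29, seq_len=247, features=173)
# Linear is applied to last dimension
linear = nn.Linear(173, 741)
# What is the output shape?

Input shape: (29, 247, 173)
Output shape: (29, 247, 741)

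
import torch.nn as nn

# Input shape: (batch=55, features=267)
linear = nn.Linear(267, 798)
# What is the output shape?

Input shape: (55, 267)
Output shape: (55, 798)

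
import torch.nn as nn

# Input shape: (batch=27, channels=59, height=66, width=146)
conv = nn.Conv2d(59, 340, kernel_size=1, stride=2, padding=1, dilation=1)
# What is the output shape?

Input shape: (27, 59, 66, 146)
Output shape: (27, 340, 34, 74)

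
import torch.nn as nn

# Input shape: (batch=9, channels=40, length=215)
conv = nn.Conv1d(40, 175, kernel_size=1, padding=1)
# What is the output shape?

Input shape: (9, 40, 215)
Output shape: (9, 175, 217)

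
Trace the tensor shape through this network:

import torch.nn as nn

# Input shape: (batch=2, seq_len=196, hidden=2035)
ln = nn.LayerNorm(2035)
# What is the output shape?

Input shape: (2, 196, 2035)
Output shape: (2, 196, 2035)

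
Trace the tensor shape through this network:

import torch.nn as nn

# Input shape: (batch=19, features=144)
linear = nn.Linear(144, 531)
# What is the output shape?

Input shape: (19, 144)
Output shape: (19, 531)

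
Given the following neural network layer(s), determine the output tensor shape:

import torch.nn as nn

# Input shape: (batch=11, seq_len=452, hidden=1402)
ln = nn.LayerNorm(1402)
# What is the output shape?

Input shape: (11, 452, 1402)
Output shape: (11, 452, 1402)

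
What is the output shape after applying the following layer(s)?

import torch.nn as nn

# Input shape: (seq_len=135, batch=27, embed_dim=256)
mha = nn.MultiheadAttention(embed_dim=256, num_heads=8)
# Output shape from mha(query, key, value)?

Input shape: (135, 27, 256)
Output shape: (135, 27, 256)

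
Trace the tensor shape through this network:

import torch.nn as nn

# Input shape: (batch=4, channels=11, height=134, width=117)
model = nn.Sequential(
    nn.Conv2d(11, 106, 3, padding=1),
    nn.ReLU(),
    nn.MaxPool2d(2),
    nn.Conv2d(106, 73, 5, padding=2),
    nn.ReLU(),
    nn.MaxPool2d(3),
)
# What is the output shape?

Input shape: (4, 11, 134, 117)
  -> after first Conv2d: (4, 106, 134, 117)
  -> after first MaxPool2d: (4, 106, 67, 58)
  -> after second Conv2d: (4, 73, 67, 58)
Output shape: (4, 73, 22, 19)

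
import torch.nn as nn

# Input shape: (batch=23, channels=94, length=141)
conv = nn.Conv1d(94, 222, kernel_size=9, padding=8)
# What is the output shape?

Input shape: (23, 94, 141)
Output shape: (23, 222, 149)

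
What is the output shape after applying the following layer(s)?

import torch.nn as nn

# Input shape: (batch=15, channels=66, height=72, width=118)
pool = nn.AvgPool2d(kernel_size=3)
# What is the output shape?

Input shape: (15, 66, 72, 118)
Output shape: (15, 66, 24, 39)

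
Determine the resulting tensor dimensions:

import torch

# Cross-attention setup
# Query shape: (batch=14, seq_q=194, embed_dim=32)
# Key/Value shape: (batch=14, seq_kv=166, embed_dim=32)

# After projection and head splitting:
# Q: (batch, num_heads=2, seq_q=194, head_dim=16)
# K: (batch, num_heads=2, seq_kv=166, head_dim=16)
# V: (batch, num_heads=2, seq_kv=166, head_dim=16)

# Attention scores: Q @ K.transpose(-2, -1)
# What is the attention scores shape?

Input shape: (14, 194, 32)
Output shape: (14, 2, 194, 166)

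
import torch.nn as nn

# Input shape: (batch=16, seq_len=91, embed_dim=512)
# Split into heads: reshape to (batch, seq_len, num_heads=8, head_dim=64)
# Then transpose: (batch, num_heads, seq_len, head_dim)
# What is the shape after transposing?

Input shape: (16, 91, 512)
  -> after reshape: (16, 91, 8, 64)
Output shape: (16, 8, 91, 64)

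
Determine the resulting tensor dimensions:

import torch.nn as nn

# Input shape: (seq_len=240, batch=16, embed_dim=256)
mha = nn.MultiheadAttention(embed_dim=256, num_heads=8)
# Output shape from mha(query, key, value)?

Input shape: (240, 16, 256)
Output shape: (240, 16, 256)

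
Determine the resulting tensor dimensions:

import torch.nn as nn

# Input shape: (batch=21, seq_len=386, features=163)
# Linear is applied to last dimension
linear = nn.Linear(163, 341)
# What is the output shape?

Input shape: (21, 386, 163)
Output shape: (21, 386, 341)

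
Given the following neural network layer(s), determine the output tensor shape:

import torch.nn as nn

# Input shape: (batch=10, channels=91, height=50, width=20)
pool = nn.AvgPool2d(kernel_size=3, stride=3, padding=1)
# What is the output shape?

Input shape: (10, 91, 50, 20)
Output shape: (10, 91, 17, 7)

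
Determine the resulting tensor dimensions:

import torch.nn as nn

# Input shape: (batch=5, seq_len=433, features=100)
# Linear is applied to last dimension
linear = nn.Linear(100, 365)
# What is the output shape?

Input shape: (5, 433, 100)
Output shape: (5, 433, 365)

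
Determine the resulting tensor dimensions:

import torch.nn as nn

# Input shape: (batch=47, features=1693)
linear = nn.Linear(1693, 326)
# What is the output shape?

Input shape: (47, 1693)
Output shape: (47, 326)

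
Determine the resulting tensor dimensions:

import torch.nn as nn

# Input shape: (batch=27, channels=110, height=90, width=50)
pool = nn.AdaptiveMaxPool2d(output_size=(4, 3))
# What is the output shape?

Input shape: (27, 110, 90, 50)
Output shape: (27, 110, 4, 3)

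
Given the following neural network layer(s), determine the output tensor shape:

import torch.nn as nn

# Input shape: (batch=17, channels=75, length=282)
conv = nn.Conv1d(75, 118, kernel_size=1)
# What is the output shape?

Input shape: (17, 75, 282)
Output shape: (17, 118, 282)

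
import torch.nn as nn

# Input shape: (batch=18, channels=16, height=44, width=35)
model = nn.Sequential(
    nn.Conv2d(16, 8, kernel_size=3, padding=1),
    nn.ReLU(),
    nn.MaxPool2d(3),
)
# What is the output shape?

Input shape: (18, 16, 44, 35)
  -> after Conv2d: (18, 8, 44, 35)
  -> after ReLU: (18, 8, 44, 35)
Output shape: (18, 8, 14, 11)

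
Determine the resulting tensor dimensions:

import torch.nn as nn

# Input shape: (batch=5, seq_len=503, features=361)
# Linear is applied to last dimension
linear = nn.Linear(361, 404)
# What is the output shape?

Input shape: (5, 503, 361)
Output shape: (5, 503, 404)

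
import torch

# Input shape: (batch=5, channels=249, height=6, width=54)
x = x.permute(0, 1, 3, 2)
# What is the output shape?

Input shape: (5, 249, 6, 54)
Output shape: (5, 249, 54, 6)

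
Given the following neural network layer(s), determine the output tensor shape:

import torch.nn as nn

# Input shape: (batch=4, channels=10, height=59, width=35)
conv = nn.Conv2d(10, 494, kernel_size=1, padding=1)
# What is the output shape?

Input shape: (4, 10, 59, 35)
Output shape: (4, 494, 61, 37)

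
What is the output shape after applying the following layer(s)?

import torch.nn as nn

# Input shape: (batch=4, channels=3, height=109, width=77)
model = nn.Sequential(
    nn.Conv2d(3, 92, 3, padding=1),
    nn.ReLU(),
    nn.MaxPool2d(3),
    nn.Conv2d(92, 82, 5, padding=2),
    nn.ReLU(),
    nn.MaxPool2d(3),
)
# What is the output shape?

Input shape: (4, 3, 109, 77)
  -> after first Conv2d: (4, 92, 109, 77)
  -> after first MaxPool2d: (4, 92, 36, 25)
  -> after second Conv2d: (4, 82, 36, 25)
Output shape: (4, 82, 12, 8)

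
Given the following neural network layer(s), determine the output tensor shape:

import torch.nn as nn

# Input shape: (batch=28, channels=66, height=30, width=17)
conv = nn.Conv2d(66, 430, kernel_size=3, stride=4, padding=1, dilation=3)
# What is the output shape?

Input shape: (28, 66, 30, 17)
Output shape: (28, 430, 7, 4)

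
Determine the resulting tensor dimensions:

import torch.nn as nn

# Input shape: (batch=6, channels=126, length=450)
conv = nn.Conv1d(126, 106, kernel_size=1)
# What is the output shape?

Input shape: (6, 126, 450)
Output shape: (6, 106, 450)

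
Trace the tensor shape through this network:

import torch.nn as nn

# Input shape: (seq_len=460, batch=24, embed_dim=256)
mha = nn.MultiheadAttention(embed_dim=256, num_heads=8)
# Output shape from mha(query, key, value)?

Input shape: (460, 24, 256)
Output shape: (460, 24, 256)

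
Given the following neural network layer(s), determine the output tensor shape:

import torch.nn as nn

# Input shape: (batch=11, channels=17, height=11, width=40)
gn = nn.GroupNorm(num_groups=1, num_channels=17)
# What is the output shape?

Input shape: (11, 17, 11, 40)
Output shape: (11, 17, 11, 40)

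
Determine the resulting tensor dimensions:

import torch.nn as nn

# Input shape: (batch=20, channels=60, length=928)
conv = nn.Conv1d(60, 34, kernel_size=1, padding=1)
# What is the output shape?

Input shape: (20, 60, 928)
Output shape: (20, 34, 930)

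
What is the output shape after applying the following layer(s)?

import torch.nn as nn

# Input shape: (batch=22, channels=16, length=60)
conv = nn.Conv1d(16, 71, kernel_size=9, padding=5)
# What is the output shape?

Input shape: (22, 16, 60)
Output shape: (22, 71, 62)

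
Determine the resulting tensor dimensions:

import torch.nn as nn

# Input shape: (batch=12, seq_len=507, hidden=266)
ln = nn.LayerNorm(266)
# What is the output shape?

Input shape: (12, 507, 266)
Output shape: (12, 507, 266)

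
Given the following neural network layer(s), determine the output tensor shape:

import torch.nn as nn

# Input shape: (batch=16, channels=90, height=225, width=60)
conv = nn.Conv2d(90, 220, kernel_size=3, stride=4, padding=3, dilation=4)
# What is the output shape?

Input shape: (16, 90, 225, 60)
Output shape: (16, 220, 56, 15)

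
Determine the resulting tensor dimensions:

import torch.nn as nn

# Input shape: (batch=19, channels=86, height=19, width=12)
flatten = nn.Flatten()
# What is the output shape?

Input shape: (19, 86, 19, 12)
Output shape: (19, 19608)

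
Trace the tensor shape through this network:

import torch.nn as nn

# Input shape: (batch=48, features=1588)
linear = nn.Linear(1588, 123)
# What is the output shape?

Input shape: (48, 1588)
Output shape: (48, 123)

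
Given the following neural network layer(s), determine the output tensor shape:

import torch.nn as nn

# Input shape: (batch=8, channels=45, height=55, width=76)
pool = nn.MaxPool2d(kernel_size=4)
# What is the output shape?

Input shape: (8, 45, 55, 76)
Output shape: (8, 45, 13, 19)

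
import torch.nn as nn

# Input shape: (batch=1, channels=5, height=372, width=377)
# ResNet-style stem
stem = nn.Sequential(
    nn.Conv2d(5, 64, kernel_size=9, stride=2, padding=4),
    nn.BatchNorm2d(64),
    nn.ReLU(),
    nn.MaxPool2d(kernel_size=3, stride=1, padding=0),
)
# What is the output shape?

Input shape: (1, 5, 372, 377)
  -> after Conv2d 9x9 stride=2: (1, 64, 186, 189)
Output shape: (1, 64, 184, 187)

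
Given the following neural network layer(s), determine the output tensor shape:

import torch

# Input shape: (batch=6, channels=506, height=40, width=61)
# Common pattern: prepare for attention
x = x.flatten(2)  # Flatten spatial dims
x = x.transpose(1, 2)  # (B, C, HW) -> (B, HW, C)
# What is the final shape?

Input shape: (6, 506, 40, 61)
  -> after flatten(2): (6, 506, 2440)
Output shape: (6, 2440, 506)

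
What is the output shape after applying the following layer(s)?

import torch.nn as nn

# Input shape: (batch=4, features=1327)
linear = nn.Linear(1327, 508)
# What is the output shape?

Input shape: (4, 1327)
Output shape: (4, 508)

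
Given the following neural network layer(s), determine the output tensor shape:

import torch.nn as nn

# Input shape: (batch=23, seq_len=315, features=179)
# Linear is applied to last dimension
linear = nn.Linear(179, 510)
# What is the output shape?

Input shape: (23, 315, 179)
Output shape: (23, 315, 510)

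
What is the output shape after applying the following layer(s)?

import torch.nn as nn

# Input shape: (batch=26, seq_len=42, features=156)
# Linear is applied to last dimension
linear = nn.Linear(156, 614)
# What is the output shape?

Input shape: (26, 42, 156)
Output shape: (26, 42, 614)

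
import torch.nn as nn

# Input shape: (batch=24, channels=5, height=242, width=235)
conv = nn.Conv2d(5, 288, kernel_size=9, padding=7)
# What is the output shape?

Input shape: (24, 5, 242, 235)
Output shape: (24, 288, 248, 241)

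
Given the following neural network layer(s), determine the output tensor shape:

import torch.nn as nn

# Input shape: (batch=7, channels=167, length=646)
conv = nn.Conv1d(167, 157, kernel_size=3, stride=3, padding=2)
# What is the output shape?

Input shape: (7, 167, 646)
Output shape: (7, 157, 216)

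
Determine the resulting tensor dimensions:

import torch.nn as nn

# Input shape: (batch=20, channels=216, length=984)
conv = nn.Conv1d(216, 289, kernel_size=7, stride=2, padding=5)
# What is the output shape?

Input shape: (20, 216, 984)
Output shape: (20, 289, 494)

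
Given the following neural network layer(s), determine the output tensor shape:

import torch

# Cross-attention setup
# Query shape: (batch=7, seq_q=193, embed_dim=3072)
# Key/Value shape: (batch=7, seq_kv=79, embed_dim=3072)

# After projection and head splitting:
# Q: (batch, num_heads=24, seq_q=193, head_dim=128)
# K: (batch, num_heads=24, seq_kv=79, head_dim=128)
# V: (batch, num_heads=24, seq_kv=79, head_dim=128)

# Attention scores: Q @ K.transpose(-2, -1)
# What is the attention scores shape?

Input shape: (7, 193, 3072)
Output shape: (7, 24, 193, 79)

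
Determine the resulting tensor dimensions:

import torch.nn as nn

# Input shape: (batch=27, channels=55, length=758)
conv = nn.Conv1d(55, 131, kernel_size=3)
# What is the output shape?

Input shape: (27, 55, 758)
Output shape: (27, 131, 756)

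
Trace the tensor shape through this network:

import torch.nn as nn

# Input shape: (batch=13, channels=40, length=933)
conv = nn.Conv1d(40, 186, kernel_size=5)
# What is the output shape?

Input shape: (13, 40, 933)
Output shape: (13, 186, 929)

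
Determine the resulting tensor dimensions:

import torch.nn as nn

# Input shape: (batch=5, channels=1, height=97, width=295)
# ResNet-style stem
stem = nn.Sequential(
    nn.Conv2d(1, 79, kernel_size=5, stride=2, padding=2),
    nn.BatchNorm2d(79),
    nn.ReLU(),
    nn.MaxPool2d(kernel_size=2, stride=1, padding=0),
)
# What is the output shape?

Input shape: (5, 1, 97, 295)
  -> after Conv2d 5x5 stride=2: (5, 79, 49, 148)
Output shape: (5, 79, 48, 147)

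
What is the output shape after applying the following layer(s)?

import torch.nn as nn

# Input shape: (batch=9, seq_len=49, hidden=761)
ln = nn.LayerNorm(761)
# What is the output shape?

Input shape: (9, 49, 761)
Output shape: (9, 49, 761)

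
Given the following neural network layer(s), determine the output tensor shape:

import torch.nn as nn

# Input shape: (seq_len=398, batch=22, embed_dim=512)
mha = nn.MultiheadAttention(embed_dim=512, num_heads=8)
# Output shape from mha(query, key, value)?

Input shape: (398, 22, 512)
Output shape: (398, 22, 512)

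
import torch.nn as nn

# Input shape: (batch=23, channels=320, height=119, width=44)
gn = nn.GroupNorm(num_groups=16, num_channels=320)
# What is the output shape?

Input shape: (23, 320, 119, 44)
Output shape: (23, 320, 119, 44)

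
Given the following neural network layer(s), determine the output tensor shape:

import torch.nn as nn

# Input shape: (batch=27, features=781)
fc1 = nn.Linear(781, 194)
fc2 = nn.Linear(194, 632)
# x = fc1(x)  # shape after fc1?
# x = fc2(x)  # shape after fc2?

Input shape: (27, 781)
  -> after fc1: (27, 194)
Output shape: (27, 632)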